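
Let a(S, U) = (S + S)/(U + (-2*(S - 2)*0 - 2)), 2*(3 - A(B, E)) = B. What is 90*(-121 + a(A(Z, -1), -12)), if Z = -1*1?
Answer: -10935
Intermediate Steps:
Z = -1
A(B, E) = 3 - B/2
a(S, U) = 2*S/(-2 + U) (a(S, U) = (2*S)/(U + (-2*(-2 + S)*0 - 2)) = (2*S)/(U + (-2*0 - 2)) = (2*S)/(U + (0 - 2)) = (2*S)/(U - 2) = (2*S)/(-2 + U) = 2*S/(-2 + U))
90*(-121 + a(A(Z, -1), -12)) = 90*(-121 + 2*(3 - 1/2*(-1))/(-2 - 12)) = 90*(-121 + 2*(3 + 1/2)/(-14)) = 90*(-121 + 2*(7/2)*(-1/14)) = 90*(-121 - 1/2) = 90*(-243/2) = -10935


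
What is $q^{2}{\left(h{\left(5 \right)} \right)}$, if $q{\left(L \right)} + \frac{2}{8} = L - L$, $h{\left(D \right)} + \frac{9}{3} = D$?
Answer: $\frac{1}{16} \approx 0.0625$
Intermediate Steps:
$h{\left(D \right)} = -3 + D$
$q{\left(L \right)} = - \frac{1}{4}$ ($q{\left(L \right)} = - \frac{1}{4} + \left(L - L\right) = - \frac{1}{4} + 0 = - \frac{1}{4}$)
$q^{2}{\left(h{\left(5 \right)} \right)} = \left(- \frac{1}{4}\right)^{2} = \frac{1}{16}$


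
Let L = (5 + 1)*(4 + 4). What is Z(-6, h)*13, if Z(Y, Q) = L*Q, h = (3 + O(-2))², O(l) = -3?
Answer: 0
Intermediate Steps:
L = 48 (L = 6*8 = 48)
h = 0 (h = (3 - 3)² = 0² = 0)
Z(Y, Q) = 48*Q
Z(-6, h)*13 = (48*0)*13 = 0*13 = 0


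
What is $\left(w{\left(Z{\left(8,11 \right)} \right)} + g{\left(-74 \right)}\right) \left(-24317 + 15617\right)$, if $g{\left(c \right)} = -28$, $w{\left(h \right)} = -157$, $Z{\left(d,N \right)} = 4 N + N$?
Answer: $1609500$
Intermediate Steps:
$Z{\left(d,N \right)} = 5 N$
$\left(w{\left(Z{\left(8,11 \right)} \right)} + g{\left(-74 \right)}\right) \left(-24317 + 15617\right) = \left(-157 - 28\right) \left(-24317 + 15617\right) = \left(-185\right) \left(-8700\right) = 1609500$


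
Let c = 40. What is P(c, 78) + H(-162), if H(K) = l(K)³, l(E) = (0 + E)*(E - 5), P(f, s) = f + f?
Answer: 19801334353544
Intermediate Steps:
P(f, s) = 2*f
l(E) = E*(-5 + E)
H(K) = K³*(-5 + K)³ (H(K) = (K*(-5 + K))³ = K³*(-5 + K)³)
P(c, 78) + H(-162) = 2*40 + (-162)³*(-5 - 162)³ = 80 - 4251528*(-167)³ = 80 - 4251528*(-4657463) = 80 + 19801334353464 = 19801334353544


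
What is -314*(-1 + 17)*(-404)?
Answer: 2029696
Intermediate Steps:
-314*(-1 + 17)*(-404) = -314*16*(-404) = -5024*(-404) = 2029696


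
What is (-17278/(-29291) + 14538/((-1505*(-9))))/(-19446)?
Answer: -109977178/1285855714395 ≈ -8.5528e-5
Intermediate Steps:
(-17278/(-29291) + 14538/((-1505*(-9))))/(-19446) = (-17278*(-1/29291) + 14538/13545)*(-1/19446) = (17278/29291 + 14538*(1/13545))*(-1/19446) = (17278/29291 + 4846/4515)*(-1/19446) = (219954356/132248865)*(-1/19446) = -109977178/1285855714395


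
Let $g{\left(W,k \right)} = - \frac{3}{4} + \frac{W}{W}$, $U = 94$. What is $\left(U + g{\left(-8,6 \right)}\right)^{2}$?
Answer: $\frac{142129}{16} \approx 8883.1$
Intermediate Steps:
$g{\left(W,k \right)} = \frac{1}{4}$ ($g{\left(W,k \right)} = \left(-3\right) \frac{1}{4} + 1 = - \frac{3}{4} + 1 = \frac{1}{4}$)
$\left(U + g{\left(-8,6 \right)}\right)^{2} = \left(94 + \frac{1}{4}\right)^{2} = \left(\frac{377}{4}\right)^{2} = \frac{142129}{16}$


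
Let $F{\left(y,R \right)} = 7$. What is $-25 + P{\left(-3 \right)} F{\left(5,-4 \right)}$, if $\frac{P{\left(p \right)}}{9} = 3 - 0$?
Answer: $164$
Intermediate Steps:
$P{\left(p \right)} = 27$ ($P{\left(p \right)} = 9 \left(3 - 0\right) = 9 \left(3 + 0\right) = 9 \cdot 3 = 27$)
$-25 + P{\left(-3 \right)} F{\left(5,-4 \right)} = -25 + 27 \cdot 7 = -25 + 189 = 164$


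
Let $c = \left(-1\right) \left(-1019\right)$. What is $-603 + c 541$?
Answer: $550676$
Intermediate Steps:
$c = 1019$
$-603 + c 541 = -603 + 1019 \cdot 541 = -603 + 551279 = 550676$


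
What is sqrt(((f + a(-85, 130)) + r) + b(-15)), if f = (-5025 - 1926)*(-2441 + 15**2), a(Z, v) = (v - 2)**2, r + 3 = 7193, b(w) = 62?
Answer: 2*sqrt(3856763) ≈ 3927.7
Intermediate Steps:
r = 7190 (r = -3 + 7193 = 7190)
a(Z, v) = (-2 + v)**2
f = 15403416 (f = -6951*(-2441 + 225) = -6951*(-2216) = 15403416)
sqrt(((f + a(-85, 130)) + r) + b(-15)) = sqrt(((15403416 + (-2 + 130)**2) + 7190) + 62) = sqrt(((15403416 + 128**2) + 7190) + 62) = sqrt(((15403416 + 16384) + 7190) + 62) = sqrt((15419800 + 7190) + 62) = sqrt(15426990 + 62) = sqrt(15427052) = 2*sqrt(3856763)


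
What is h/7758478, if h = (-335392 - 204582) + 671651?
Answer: 1447/85258 ≈ 0.016972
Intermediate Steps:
h = 131677 (h = -539974 + 671651 = 131677)
h/7758478 = 131677/7758478 = 131677*(1/7758478) = 1447/85258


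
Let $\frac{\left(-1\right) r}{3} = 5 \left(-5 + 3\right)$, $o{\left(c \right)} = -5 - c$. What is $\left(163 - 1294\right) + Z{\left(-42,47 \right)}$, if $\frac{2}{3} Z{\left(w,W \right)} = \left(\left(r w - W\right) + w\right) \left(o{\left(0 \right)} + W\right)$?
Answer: $-86118$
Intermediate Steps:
$r = 30$ ($r = - 3 \cdot 5 \left(-5 + 3\right) = - 3 \cdot 5 \left(-2\right) = \left(-3\right) \left(-10\right) = 30$)
$Z{\left(w,W \right)} = \frac{3 \left(-5 + W\right) \left(- W + 31 w\right)}{2}$ ($Z{\left(w,W \right)} = \frac{3 \left(\left(30 w - W\right) + w\right) \left(\left(-5 - 0\right) + W\right)}{2} = \frac{3 \left(\left(- W + 30 w\right) + w\right) \left(\left(-5 + 0\right) + W\right)}{2} = \frac{3 \left(- W + 31 w\right) \left(-5 + W\right)}{2} = \frac{3 \left(-5 + W\right) \left(- W + 31 w\right)}{2}$)
$\left(163 - 1294\right) + Z{\left(-42,47 \right)} = \left(163 - 1294\right) + \left(\left(- \frac{465}{2}\right) \left(-42\right) - \frac{3 \cdot 47^{2}}{2} + \frac{15}{2} \cdot 47 + \frac{93}{2} \cdot 47 \left(-42\right)\right) = -1131 + \left(9765 - \frac{6627}{2} + \frac{705}{2} - 91791\right) = -1131 - 84987 = -86118$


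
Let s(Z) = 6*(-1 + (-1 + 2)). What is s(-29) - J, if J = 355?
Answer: -355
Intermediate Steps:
s(Z) = 0 (s(Z) = 6*(-1 + 1) = 6*0 = 0)
s(-29) - J = 0 - 1*355 = 0 - 355 = -355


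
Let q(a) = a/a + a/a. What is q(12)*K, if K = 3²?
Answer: 18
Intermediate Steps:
K = 9
q(a) = 2 (q(a) = 1 + 1 = 2)
q(12)*K = 2*9 = 18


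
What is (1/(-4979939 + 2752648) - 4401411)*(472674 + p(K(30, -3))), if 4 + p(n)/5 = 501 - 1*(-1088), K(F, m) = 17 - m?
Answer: -4711419222290413598/2227291 ≈ -2.1153e+12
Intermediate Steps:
p(n) = 7925 (p(n) = -20 + 5*(501 - 1*(-1088)) = -20 + 5*(501 + 1088) = -20 + 5*1589 = -20 + 7945 = 7925)
(1/(-4979939 + 2752648) - 4401411)*(472674 + p(K(30, -3))) = (1/(-4979939 + 2752648) - 4401411)*(472674 + 7925) = (1/(-2227291) - 4401411)*480599 = (-1/2227291 - 4401411)*480599 = -9803223107602/2227291*480599 = -4711419222290413598/2227291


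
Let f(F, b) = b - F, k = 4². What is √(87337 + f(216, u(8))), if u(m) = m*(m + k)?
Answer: √87313 ≈ 295.49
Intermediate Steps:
k = 16
u(m) = m*(16 + m) (u(m) = m*(m + 16) = m*(16 + m))
√(87337 + f(216, u(8))) = √(87337 + (8*(16 + 8) - 1*216)) = √(87337 + (8*24 - 216)) = √(87337 + (192 - 216)) = √(87337 - 24) = √87313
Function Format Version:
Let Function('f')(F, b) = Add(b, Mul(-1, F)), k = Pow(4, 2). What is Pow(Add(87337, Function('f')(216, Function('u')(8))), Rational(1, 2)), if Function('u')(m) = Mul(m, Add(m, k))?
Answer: Pow(87313, Rational(1, 2)) ≈ 295.49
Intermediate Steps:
k = 16
Function('u')(m) = Mul(m, Add(16, m)) (Function('u')(m) = Mul(m, Add(m, 16)) = Mul(m, Add(16, m)))
Pow(Add(87337, Function('f')(216, Function('u')(8))), Rational(1, 2)) = Pow(Add(87337, Add(Mul(8, Add(16, 8)), Mul(-1, 216))), Rational(1, 2)) = Pow(Add(87337, Add(Mul(8, 24), -216)), Rational(1, 2)) = Pow(Add(87337, Add(192, -216)), Rational(1, 2)) = Pow(Add(87337, -24), Rational(1, 2)) = Pow(87313, Rational(1, 2))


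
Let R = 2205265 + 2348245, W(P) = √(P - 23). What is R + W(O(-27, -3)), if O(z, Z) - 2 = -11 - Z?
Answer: 4553510 + I*√29 ≈ 4.5535e+6 + 5.3852*I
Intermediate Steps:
O(z, Z) = -9 - Z (O(z, Z) = 2 + (-11 - Z) = -9 - Z)
W(P) = √(-23 + P)
R = 4553510
R + W(O(-27, -3)) = 4553510 + √(-23 + (-9 - 1*(-3))) = 4553510 + √(-23 + (-9 + 3)) = 4553510 + √(-23 - 6) = 4553510 + √(-29) = 4553510 + I*√29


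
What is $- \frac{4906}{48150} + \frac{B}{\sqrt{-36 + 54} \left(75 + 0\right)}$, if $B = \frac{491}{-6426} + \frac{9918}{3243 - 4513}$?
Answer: $- \frac{2453}{24075} - \frac{32178319 \sqrt{2}}{1836229500} \approx -0.12667$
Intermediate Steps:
$B = - \frac{32178319}{4080510}$ ($B = 491 \left(- \frac{1}{6426}\right) + \frac{9918}{3243 - 4513} = - \frac{491}{6426} + \frac{9918}{-1270} = - \frac{491}{6426} + 9918 \left(- \frac{1}{1270}\right) = - \frac{491}{6426} - \frac{4959}{635} = - \frac{32178319}{4080510} \approx -7.8859$)
$- \frac{4906}{48150} + \frac{B}{\sqrt{-36 + 54} \left(75 + 0\right)} = - \frac{4906}{48150} - \frac{32178319}{4080510 \sqrt{-36 + 54} \left(75 + 0\right)} = \left(-4906\right) \frac{1}{48150} - \frac{32178319}{4080510 \sqrt{18} \cdot 75} = - \frac{2453}{24075} - \frac{32178319}{4080510 \cdot 3 \sqrt{2} \cdot 75} = - \frac{2453}{24075} - \frac{32178319}{4080510 \cdot 225 \sqrt{2}} = - \frac{2453}{24075} - \frac{32178319 \frac{\sqrt{2}}{450}}{4080510} = - \frac{2453}{24075} - \frac{32178319 \sqrt{2}}{1836229500}$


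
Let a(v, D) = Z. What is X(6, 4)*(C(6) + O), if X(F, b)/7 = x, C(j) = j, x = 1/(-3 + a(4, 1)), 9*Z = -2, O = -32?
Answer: 1638/29 ≈ 56.483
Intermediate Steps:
Z = -2/9 (Z = (⅑)*(-2) = -2/9 ≈ -0.22222)
a(v, D) = -2/9
x = -9/29 (x = 1/(-3 - 2/9) = 1/(-29/9) = -9/29 ≈ -0.31034)
X(F, b) = -63/29 (X(F, b) = 7*(-9/29) = -63/29)
X(6, 4)*(C(6) + O) = -63*(6 - 32)/29 = -63/29*(-26) = 1638/29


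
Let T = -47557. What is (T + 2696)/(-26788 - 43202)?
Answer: 44861/69990 ≈ 0.64096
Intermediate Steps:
(T + 2696)/(-26788 - 43202) = (-47557 + 2696)/(-26788 - 43202) = -44861/(-69990) = -44861*(-1/69990) = 44861/69990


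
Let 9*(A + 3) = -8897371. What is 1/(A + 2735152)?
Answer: 9/15718970 ≈ 5.7256e-7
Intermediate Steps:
A = -8897398/9 (A = -3 + (⅑)*(-8897371) = -3 - 8897371/9 = -8897398/9 ≈ -9.8860e+5)
1/(A + 2735152) = 1/(-8897398/9 + 2735152) = 1/(15718970/9) = 9/15718970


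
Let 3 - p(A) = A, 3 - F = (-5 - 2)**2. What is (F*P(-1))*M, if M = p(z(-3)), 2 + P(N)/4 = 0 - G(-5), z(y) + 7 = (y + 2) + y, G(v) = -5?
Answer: -7728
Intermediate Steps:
z(y) = -5 + 2*y (z(y) = -7 + ((y + 2) + y) = -7 + ((2 + y) + y) = -7 + (2 + 2*y) = -5 + 2*y)
F = -46 (F = 3 - (-5 - 2)**2 = 3 - 1*(-7)**2 = 3 - 1*49 = 3 - 49 = -46)
p(A) = 3 - A
P(N) = 12 (P(N) = -8 + 4*(0 - 1*(-5)) = -8 + 4*(0 + 5) = -8 + 4*5 = -8 + 20 = 12)
M = 14 (M = 3 - (-5 + 2*(-3)) = 3 - (-5 - 6) = 3 - 1*(-11) = 3 + 11 = 14)
(F*P(-1))*M = -46*12*14 = -552*14 = -7728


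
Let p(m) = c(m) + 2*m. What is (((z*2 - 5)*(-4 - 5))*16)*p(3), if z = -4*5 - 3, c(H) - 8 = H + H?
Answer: 146880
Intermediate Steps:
c(H) = 8 + 2*H (c(H) = 8 + (H + H) = 8 + 2*H)
z = -23 (z = -20 - 3 = -23)
p(m) = 8 + 4*m (p(m) = (8 + 2*m) + 2*m = 8 + 4*m)
(((z*2 - 5)*(-4 - 5))*16)*p(3) = (((-23*2 - 5)*(-4 - 5))*16)*(8 + 4*3) = (((-46 - 5)*(-9))*16)*(8 + 12) = (-51*(-9)*16)*20 = (459*16)*20 = 7344*20 = 146880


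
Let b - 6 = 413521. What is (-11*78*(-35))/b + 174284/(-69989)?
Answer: -4115845294/1702490659 ≈ -2.4175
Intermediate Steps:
b = 413527 (b = 6 + 413521 = 413527)
(-11*78*(-35))/b + 174284/(-69989) = (-11*78*(-35))/413527 + 174284/(-69989) = -858*(-35)*(1/413527) + 174284*(-1/69989) = 30030*(1/413527) - 10252/4117 = 30030/413527 - 10252/4117 = -4115845294/1702490659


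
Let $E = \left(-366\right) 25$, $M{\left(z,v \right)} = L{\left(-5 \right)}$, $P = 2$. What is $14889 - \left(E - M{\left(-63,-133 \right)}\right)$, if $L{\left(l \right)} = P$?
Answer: $24041$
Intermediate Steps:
$L{\left(l \right)} = 2$
$M{\left(z,v \right)} = 2$
$E = -9150$
$14889 - \left(E - M{\left(-63,-133 \right)}\right) = 14889 + \left(2 - -9150\right) = 14889 + \left(2 + 9150\right) = 14889 + 9152 = 24041$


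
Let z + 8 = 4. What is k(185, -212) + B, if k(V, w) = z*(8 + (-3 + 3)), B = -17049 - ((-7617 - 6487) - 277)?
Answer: -2700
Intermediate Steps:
z = -4 (z = -8 + 4 = -4)
B = -2668 (B = -17049 - (-14104 - 277) = -17049 - 1*(-14381) = -17049 + 14381 = -2668)
k(V, w) = -32 (k(V, w) = -4*(8 + (-3 + 3)) = -4*(8 + 0) = -4*8 = -32)
k(185, -212) + B = -32 - 2668 = -2700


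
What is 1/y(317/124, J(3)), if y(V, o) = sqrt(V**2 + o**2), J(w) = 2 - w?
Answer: 124*sqrt(115865)/115865 ≈ 0.36429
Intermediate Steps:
1/y(317/124, J(3)) = 1/(sqrt((317/124)**2 + (2 - 1*3)**2)) = 1/(sqrt((317*(1/124))**2 + (2 - 3)**2)) = 1/(sqrt((317/124)**2 + (-1)**2)) = 1/(sqrt(100489/15376 + 1)) = 1/(sqrt(115865/15376)) = 1/(sqrt(115865)/124) = 124*sqrt(115865)/115865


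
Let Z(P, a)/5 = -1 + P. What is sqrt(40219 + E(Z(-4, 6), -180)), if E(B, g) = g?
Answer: sqrt(40039) ≈ 200.10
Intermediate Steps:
Z(P, a) = -5 + 5*P (Z(P, a) = 5*(-1 + P) = -5 + 5*P)
sqrt(40219 + E(Z(-4, 6), -180)) = sqrt(40219 - 180) = sqrt(40039)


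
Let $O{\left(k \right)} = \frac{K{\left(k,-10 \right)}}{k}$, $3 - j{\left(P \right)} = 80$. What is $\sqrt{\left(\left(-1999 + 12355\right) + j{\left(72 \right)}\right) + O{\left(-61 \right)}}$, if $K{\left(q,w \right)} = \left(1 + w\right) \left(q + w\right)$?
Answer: $\frac{2 \sqrt{9552295}}{61} \approx 101.33$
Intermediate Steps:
$j{\left(P \right)} = -77$ ($j{\left(P \right)} = 3 - 80 = -77$)
$O{\left(k \right)} = \frac{90 - 9 k}{k}$ ($O{\left(k \right)} = \frac{k - 10 + \left(-10\right)^{2} + k \left(-10\right)}{k} = \frac{k - 10 + 100 - 10 k}{k} = \frac{90 - 9 k}{k}$)
$\sqrt{\left(\left(-1999 + 12355\right) + j{\left(72 \right)}\right) + O{\left(-61 \right)}} = \sqrt{\left(\left(-1999 + 12355\right) - 77\right) - \left(9 - \frac{90}{-61}\right)} = \sqrt{\left(10356 - 77\right) + \left(-9 + 90 \left(- \frac{1}{61}\right)\right)} = \sqrt{10279 - \frac{639}{61}} = \sqrt{\frac{626380}{61}} = \frac{2 \sqrt{9552295}}{61}$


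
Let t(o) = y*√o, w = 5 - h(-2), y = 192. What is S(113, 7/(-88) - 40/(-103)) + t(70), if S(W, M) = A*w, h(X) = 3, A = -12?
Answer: -24 + 192*√70 ≈ 1582.4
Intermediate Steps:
w = 2 (w = 5 - 1*3 = 5 - 3 = 2)
t(o) = 192*√o
S(W, M) = -24 (S(W, M) = -12*2 = -24)
S(113, 7/(-88) - 40/(-103)) + t(70) = -24 + 192*√70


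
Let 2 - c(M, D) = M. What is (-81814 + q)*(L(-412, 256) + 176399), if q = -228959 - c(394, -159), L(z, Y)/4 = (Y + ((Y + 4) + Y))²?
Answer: -794679337635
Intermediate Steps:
c(M, D) = 2 - M
L(z, Y) = 4*(4 + 3*Y)² (L(z, Y) = 4*(Y + ((Y + 4) + Y))² = 4*(Y + ((4 + Y) + Y))² = 4*(Y + (4 + 2*Y))² = 4*(4 + 3*Y)²)
q = -228567 (q = -228959 - (2 - 1*394) = -228959 - (2 - 394) = -228959 - 1*(-392) = -228959 + 392 = -228567)
(-81814 + q)*(L(-412, 256) + 176399) = (-81814 - 228567)*(4*(4 + 3*256)² + 176399) = -310381*(4*(4 + 768)² + 176399) = -310381*(4*772² + 176399) = -310381*(4*595984 + 176399) = -310381*(2383936 + 176399) = -310381*2560335 = -794679337635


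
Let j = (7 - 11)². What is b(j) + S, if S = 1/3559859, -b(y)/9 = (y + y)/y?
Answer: -64077461/3559859 ≈ -18.000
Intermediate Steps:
j = 16 (j = (-4)² = 16)
b(y) = -18 (b(y) = -9*(y + y)/y = -9*2*y/y = -9*2 = -18)
S = 1/3559859 ≈ 2.8091e-7
b(j) + S = -18 + 1/3559859 = -64077461/3559859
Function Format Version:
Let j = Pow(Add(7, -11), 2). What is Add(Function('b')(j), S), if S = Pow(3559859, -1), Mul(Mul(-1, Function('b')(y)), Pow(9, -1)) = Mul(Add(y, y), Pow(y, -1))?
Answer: Rational(-64077461, 3559859) ≈ -18.000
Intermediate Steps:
j = 16 (j = Pow(-4, 2) = 16)
Function('b')(y) = -18 (Function('b')(y) = Mul(-9, Mul(Add(y, y), Pow(y, -1))) = Mul(-9, Mul(Mul(2, y), Pow(y, -1))) = Mul(-9, 2) = -18)
S = Rational(1, 3559859) ≈ 2.8091e-7
Add(Function('b')(j), S) = Add(-18, Rational(1, 3559859)) = Rational(-64077461, 3559859)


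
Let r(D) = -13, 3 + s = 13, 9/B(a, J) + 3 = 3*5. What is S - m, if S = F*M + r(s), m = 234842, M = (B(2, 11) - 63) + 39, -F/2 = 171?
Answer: -453807/2 ≈ -2.2690e+5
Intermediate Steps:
F = -342 (F = -2*171 = -342)
B(a, J) = 3/4 (B(a, J) = 9/(-3 + 3*5) = 9/(-3 + 15) = 9/12 = 9*(1/12) = 3/4)
s = 10 (s = -3 + 13 = 10)
M = -93/4 (M = (3/4 - 63) + 39 = -249/4 + 39 = -93/4 ≈ -23.250)
S = 15877/2 (S = -342*(-93/4) - 13 = 15903/2 - 13 = 15877/2 ≈ 7938.5)
S - m = 15877/2 - 1*234842 = 15877/2 - 234842 = -453807/2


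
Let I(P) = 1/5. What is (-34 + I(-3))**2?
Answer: 28561/25 ≈ 1142.4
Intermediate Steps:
I(P) = 1/5
(-34 + I(-3))**2 = (-34 + 1/5)**2 = (-169/5)**2 = 28561/25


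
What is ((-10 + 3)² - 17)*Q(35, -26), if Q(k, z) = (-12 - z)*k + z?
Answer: 14848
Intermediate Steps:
Q(k, z) = z + k*(-12 - z) (Q(k, z) = k*(-12 - z) + z = z + k*(-12 - z))
((-10 + 3)² - 17)*Q(35, -26) = ((-10 + 3)² - 17)*(-26 - 12*35 - 1*35*(-26)) = ((-7)² - 17)*(-26 - 420 + 910) = (49 - 17)*464 = 32*464 = 14848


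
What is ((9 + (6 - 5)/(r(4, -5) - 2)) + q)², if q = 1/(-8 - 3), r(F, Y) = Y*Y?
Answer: 5130225/64009 ≈ 80.148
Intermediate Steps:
r(F, Y) = Y²
q = -1/11 (q = 1/(-11) = -1/11 ≈ -0.090909)
((9 + (6 - 5)/(r(4, -5) - 2)) + q)² = ((9 + (6 - 5)/((-5)² - 2)) - 1/11)² = ((9 + 1/(25 - 2)) - 1/11)² = ((9 + 1/23) - 1/11)² = (208/23 - 1/11)² = (2265/253)² = 5130225/64009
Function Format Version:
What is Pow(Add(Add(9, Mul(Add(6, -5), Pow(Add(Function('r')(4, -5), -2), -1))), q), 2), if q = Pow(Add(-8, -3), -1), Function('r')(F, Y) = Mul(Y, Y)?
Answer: Rational(5130225, 64009) ≈ 80.148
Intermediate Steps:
Function('r')(F, Y) = Pow(Y, 2)
q = Rational(-1, 11) (q = Pow(-11, -1) = Rational(-1, 11) ≈ -0.090909)
Pow(Add(Add(9, Mul(Add(6, -5), Pow(Add(Function('r')(4, -5), -2), -1))), q), 2) = Pow(Add(Add(9, Mul(Add(6, -5), Pow(Add(Pow(-5, 2), -2), -1))), Rational(-1, 11)), 2) = Pow(Add(Add(9, Mul(1, Pow(Add(25, -2), -1))), Rational(-1, 11)), 2) = Pow(Add(Add(9, Mul(1, Pow(23, -1))), Rational(-1, 11)), 2) = Pow(Add(Add(9, Mul(1, Rational(1, 23))), Rational(-1, 11)), 2) = Pow(Add(Add(9, Rational(1, 23)), Rational(-1, 11)), 2) = Pow(Add(Rational(208, 23), Rational(-1, 11)), 2) = Pow(Rational(2265, 253), 2) = Rational(5130225, 64009)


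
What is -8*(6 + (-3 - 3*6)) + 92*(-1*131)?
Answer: -11932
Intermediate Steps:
-8*(6 + (-3 - 3*6)) + 92*(-1*131) = -8*(6 + (-3 - 18)) + 92*(-131) = -8*(6 - 21) - 12052 = -8*(-15) - 12052 = 120 - 12052 = -11932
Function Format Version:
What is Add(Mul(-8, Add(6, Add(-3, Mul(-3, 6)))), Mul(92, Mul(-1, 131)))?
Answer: -11932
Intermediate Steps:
Add(Mul(-8, Add(6, Add(-3, Mul(-3, 6)))), Mul(92, Mul(-1, 131))) = Add(Mul(-8, Add(6, Add(-3, -18))), Mul(92, -131)) = Add(Mul(-8, Add(6, -21)), -12052) = Add(Mul(-8, -15), -12052) = Add(120, -12052) = -11932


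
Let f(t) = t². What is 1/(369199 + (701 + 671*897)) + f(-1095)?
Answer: 1165196907676/971787 ≈ 1.1990e+6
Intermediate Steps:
1/(369199 + (701 + 671*897)) + f(-1095) = 1/(369199 + (701 + 671*897)) + (-1095)² = 1/(369199 + (701 + 601887)) + 1199025 = 1/(369199 + 602588) + 1199025 = 1/971787 + 1199025 = 1165196907676/971787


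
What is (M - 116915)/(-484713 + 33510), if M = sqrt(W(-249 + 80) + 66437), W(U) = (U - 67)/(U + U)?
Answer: 116915/451203 - sqrt(11227971)/5865639 ≈ 0.25855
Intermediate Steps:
W(U) = (-67 + U)/(2*U) (W(U) = (-67 + U)/((2*U)) = (-67 + U)*(1/(2*U)) = (-67 + U)/(2*U))
M = sqrt(11227971)/13 (M = sqrt((-67 + (-249 + 80))/(2*(-249 + 80)) + 66437) = sqrt((1/2)*(-67 - 169)/(-169) + 66437) = sqrt((1/2)*(-1/169)*(-236) + 66437) = sqrt(118/169 + 66437) = sqrt(11227971/169) = sqrt(11227971)/13 ≈ 257.75)
(M - 116915)/(-484713 + 33510) = (sqrt(11227971)/13 - 116915)/(-484713 + 33510) = (-116915 + sqrt(11227971)/13)/(-451203) = (-116915 + sqrt(11227971)/13)*(-1/451203) = 116915/451203 - sqrt(11227971)/5865639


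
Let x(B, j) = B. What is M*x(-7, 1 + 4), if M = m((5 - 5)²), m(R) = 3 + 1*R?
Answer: -21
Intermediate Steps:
m(R) = 3 + R
M = 3 (M = 3 + (5 - 5)² = 3 + 0² = 3 + 0 = 3)
M*x(-7, 1 + 4) = 3*(-7) = -21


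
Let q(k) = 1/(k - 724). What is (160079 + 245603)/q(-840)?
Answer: -634486648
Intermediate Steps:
q(k) = 1/(-724 + k)
(160079 + 245603)/q(-840) = (160079 + 245603)/(1/(-724 - 840)) = 405682/(1/(-1564)) = 405682/(-1/1564) = 405682*(-1564) = -634486648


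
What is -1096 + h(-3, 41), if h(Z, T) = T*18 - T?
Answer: -399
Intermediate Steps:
h(Z, T) = 17*T (h(Z, T) = 18*T - T = 17*T)
-1096 + h(-3, 41) = -1096 + 17*41 = -1096 + 697 = -399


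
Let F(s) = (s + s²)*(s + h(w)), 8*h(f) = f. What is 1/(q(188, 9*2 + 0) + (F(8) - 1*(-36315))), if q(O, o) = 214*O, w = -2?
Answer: 1/77105 ≈ 1.2969e-5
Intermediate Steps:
h(f) = f/8
F(s) = (-¼ + s)*(s + s²) (F(s) = (s + s²)*(s + (⅛)*(-2)) = (s + s²)*(s - ¼) = (s + s²)*(-¼ + s) = (-¼ + s)*(s + s²))
1/(q(188, 9*2 + 0) + (F(8) - 1*(-36315))) = 1/(214*188 + ((¼)*8*(-1 + 3*8 + 4*8²) - 1*(-36315))) = 1/(40232 + ((¼)*8*(-1 + 24 + 4*64) + 36315)) = 1/(40232 + ((¼)*8*(-1 + 24 + 256) + 36315)) = 1/(40232 + ((¼)*8*279 + 36315)) = 1/(40232 + (558 + 36315)) = 1/(40232 + 36873) = 1/77105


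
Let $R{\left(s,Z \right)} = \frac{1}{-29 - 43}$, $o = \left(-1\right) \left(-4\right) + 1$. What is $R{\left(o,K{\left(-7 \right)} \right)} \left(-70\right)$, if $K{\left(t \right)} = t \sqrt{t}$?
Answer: $\frac{35}{36} \approx 0.97222$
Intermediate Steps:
$K{\left(t \right)} = t^{\frac{3}{2}}$
$o = 5$ ($o = 4 + 1 = 5$)
$R{\left(s,Z \right)} = - \frac{1}{72}$ ($R{\left(s,Z \right)} = \frac{1}{-72} = - \frac{1}{72}$)
$R{\left(o,K{\left(-7 \right)} \right)} \left(-70\right) = \left(- \frac{1}{72}\right) \left(-70\right) = \frac{35}{36}$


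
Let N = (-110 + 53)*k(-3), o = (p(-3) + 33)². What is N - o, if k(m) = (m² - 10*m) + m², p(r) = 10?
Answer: -4585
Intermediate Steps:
k(m) = -10*m + 2*m²
o = 1849 (o = (10 + 33)² = 43² = 1849)
N = -2736 (N = (-110 + 53)*(2*(-3)*(-5 - 3)) = -114*(-3)*(-8) = -57*48 = -2736)
N - o = -2736 - 1*1849 = -2736 - 1849 = -4585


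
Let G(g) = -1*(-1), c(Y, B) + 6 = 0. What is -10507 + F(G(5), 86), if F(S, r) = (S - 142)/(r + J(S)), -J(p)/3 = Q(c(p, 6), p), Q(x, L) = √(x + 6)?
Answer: -903743/86 ≈ -10509.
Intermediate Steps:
c(Y, B) = -6 (c(Y, B) = -6 + 0 = -6)
G(g) = 1
Q(x, L) = √(6 + x)
J(p) = 0 (J(p) = -3*√(6 - 6) = -3*√0 = -3*0 = 0)
F(S, r) = (-142 + S)/r (F(S, r) = (S - 142)/(r + 0) = (-142 + S)/r)
-10507 + F(G(5), 86) = -10507 + (-142 + 1)/86 = -10507 + (1/86)*(-141) = -10507 - 141/86 = -903743/86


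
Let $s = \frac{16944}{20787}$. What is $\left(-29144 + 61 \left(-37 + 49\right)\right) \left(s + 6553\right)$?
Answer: $- \frac{1290228270620}{6929} \approx -1.8621 \cdot 10^{8}$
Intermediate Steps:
$s = \frac{5648}{6929}$ ($s = 16944 \cdot \frac{1}{20787} = \frac{5648}{6929} \approx 0.81512$)
$\left(-29144 + 61 \left(-37 + 49\right)\right) \left(s + 6553\right) = \left(-29144 + 61 \left(-37 + 49\right)\right) \left(\frac{5648}{6929} + 6553\right) = \left(-29144 + 61 \cdot 12\right) \frac{45411385}{6929} = \left(-29144 + 732\right) \frac{45411385}{6929} = \left(-28412\right) \frac{45411385}{6929} = - \frac{1290228270620}{6929}$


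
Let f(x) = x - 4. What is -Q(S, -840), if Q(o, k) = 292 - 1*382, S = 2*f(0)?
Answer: 90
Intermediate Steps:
f(x) = -4 + x
S = -8 (S = 2*(-4 + 0) = 2*(-4) = -8)
Q(o, k) = -90 (Q(o, k) = 292 - 382 = -90)
-Q(S, -840) = -1*(-90) = 90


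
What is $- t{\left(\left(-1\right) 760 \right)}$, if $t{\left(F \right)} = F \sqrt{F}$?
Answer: $1520 i \sqrt{190} \approx 20952.0 i$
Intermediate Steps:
$t{\left(F \right)} = F^{\frac{3}{2}}$
$- t{\left(\left(-1\right) 760 \right)} = - \left(\left(-1\right) 760\right)^{\frac{3}{2}} = - \left(-760\right)^{\frac{3}{2}} = - \left(-1520\right) i \sqrt{190} = 1520 i \sqrt{190}$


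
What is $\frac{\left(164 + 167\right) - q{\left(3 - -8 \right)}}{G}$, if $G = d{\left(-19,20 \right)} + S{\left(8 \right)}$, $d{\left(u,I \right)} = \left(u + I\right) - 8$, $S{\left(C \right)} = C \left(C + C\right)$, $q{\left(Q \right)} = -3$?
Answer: $\frac{334}{121} \approx 2.7603$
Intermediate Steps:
$S{\left(C \right)} = 2 C^{2}$ ($S{\left(C \right)} = C 2 C = 2 C^{2}$)
$d{\left(u,I \right)} = -8 + I + u$ ($d{\left(u,I \right)} = \left(I + u\right) - 8 = -8 + I + u$)
$G = 121$ ($G = \left(-8 + 20 - 19\right) + 2 \cdot 8^{2} = -7 + 2 \cdot 64 = -7 + 128 = 121$)
$\frac{\left(164 + 167\right) - q{\left(3 - -8 \right)}}{G} = \frac{\left(164 + 167\right) - -3}{121} = \left(331 + 3\right) \frac{1}{121} = 334 \cdot \frac{1}{121} = \frac{334}{121}$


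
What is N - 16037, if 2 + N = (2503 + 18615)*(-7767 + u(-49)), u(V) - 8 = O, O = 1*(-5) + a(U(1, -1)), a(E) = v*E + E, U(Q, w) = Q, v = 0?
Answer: -163955073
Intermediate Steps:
a(E) = E (a(E) = 0*E + E = 0 + E = E)
O = -4 (O = 1*(-5) + 1 = -5 + 1 = -4)
u(V) = 4 (u(V) = 8 - 4 = 4)
N = -163939036 (N = -2 + (2503 + 18615)*(-7767 + 4) = -2 + 21118*(-7763) = -2 - 163939034 = -163939036)
N - 16037 = -163939036 - 16037 = -163955073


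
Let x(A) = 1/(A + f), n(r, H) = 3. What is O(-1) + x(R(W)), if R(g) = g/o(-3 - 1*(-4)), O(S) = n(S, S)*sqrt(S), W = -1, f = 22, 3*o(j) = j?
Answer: 1/19 + 3*I ≈ 0.052632 + 3.0*I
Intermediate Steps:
o(j) = j/3
O(S) = 3*sqrt(S)
R(g) = 3*g (R(g) = g/(((-3 - 1*(-4))/3)) = g/(((-3 + 4)/3)) = g/(((1/3)*1)) = g/(1/3) = g*3 = 3*g)
x(A) = 1/(22 + A) (x(A) = 1/(A + 22) = 1/(22 + A))
O(-1) + x(R(W)) = 3*sqrt(-1) + 1/(22 + 3*(-1)) = 3*I + 1/(22 - 3) = 3*I + 1/19 = 1/19 + 3*I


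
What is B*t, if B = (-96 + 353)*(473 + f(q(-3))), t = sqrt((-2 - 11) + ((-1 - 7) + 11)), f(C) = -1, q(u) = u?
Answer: 121304*I*sqrt(10) ≈ 3.836e+5*I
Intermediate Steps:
t = I*sqrt(10) (t = sqrt(-13 + (-8 + 11)) = sqrt(-13 + 3) = sqrt(-10) = I*sqrt(10) ≈ 3.1623*I)
B = 121304 (B = (-96 + 353)*(473 - 1) = 257*472 = 121304)
B*t = 121304*(I*sqrt(10)) = 121304*I*sqrt(10)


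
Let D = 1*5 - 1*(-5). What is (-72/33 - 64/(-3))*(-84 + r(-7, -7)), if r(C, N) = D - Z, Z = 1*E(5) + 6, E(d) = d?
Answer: -53720/33 ≈ -1627.9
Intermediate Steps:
D = 10 (D = 5 + 5 = 10)
Z = 11 (Z = 1*5 + 6 = 5 + 6 = 11)
r(C, N) = -1 (r(C, N) = 10 - 1*11 = 10 - 11 = -1)
(-72/33 - 64/(-3))*(-84 + r(-7, -7)) = (-72/33 - 64/(-3))*(-84 - 1) = (-72*1/33 - 64*(-⅓))*(-85) = (-24/11 + 64/3)*(-85) = (632/33)*(-85) = -53720/33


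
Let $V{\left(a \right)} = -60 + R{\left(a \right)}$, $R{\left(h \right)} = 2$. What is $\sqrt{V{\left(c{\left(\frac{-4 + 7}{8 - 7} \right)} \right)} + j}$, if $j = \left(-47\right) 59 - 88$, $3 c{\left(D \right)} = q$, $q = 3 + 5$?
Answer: $i \sqrt{2919} \approx 54.028 i$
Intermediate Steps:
$q = 8$
$c{\left(D \right)} = \frac{8}{3}$ ($c{\left(D \right)} = \frac{1}{3} \cdot 8 = \frac{8}{3}$)
$j = -2861$ ($j = -2773 - 88 = -2861$)
$V{\left(a \right)} = -58$ ($V{\left(a \right)} = -60 + 2 = -58$)
$\sqrt{V{\left(c{\left(\frac{-4 + 7}{8 - 7} \right)} \right)} + j} = \sqrt{-58 - 2861} = \sqrt{-2919} = i \sqrt{2919}$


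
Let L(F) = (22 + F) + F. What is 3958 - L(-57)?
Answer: 4050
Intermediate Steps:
L(F) = 22 + 2*F
3958 - L(-57) = 3958 - (22 + 2*(-57)) = 3958 - (22 - 114) = 3958 - 1*(-92) = 3958 + 92 = 4050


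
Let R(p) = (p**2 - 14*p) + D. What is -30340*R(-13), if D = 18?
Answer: -11195460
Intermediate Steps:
R(p) = 18 + p**2 - 14*p (R(p) = (p**2 - 14*p) + 18 = 18 + p**2 - 14*p)
-30340*R(-13) = -30340*(18 + (-13)**2 - 14*(-13)) = -30340*(18 + 169 + 182) = -30340*369 = -11195460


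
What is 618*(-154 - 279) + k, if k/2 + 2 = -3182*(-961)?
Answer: 5848206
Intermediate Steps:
k = 6115800 (k = -4 + 2*(-3182*(-961)) = -4 + 2*3057902 = -4 + 6115804 = 6115800)
618*(-154 - 279) + k = 618*(-154 - 279) + 6115800 = 618*(-433) + 6115800 = -267594 + 6115800 = 5848206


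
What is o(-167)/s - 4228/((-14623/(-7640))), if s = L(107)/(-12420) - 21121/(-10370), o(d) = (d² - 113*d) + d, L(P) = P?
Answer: 1133062982419700/54567443747 ≈ 20764.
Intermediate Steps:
o(d) = d² - 112*d
s = 26121323/12879540 (s = 107/(-12420) - 21121/(-10370) = 107*(-1/12420) - 21121*(-1/10370) = -107/12420 + 21121/10370 = 26121323/12879540 ≈ 2.0281)
o(-167)/s - 4228/((-14623/(-7640))) = (-167*(-112 - 167))/(26121323/12879540) - 4228/((-14623/(-7640))) = -167*(-279)*(12879540/26121323) - 4228/((-14623*(-1/7640))) = 46593*(12879540/26121323) - 4228/14623/7640 = 600096407220/26121323 - 4228*7640/14623 = 600096407220/26121323 - 4614560/2089 = 1133062982419700/54567443747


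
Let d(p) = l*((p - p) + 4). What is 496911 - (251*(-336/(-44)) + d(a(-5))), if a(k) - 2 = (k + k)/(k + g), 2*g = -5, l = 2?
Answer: 5444849/11 ≈ 4.9499e+5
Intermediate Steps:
g = -5/2 (g = (½)*(-5) = -5/2 ≈ -2.5000)
a(k) = 2 + 2*k/(-5/2 + k) (a(k) = 2 + (k + k)/(k - 5/2) = 2 + (2*k)/(-5/2 + k) = 2 + 2*k/(-5/2 + k))
d(p) = 8 (d(p) = 2*((p - p) + 4) = 2*(0 + 4) = 2*4 = 8)
496911 - (251*(-336/(-44)) + d(a(-5))) = 496911 - (251*(-336/(-44)) + 8) = 496911 - (251*(-336*(-1/44)) + 8) = 496911 - (251*(84/11) + 8) = 496911 - (21084/11 + 8) = 496911 - 1*21172/11 = 496911 - 21172/11 = 5444849/11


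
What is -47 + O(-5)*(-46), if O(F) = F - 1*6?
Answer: 459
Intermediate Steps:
O(F) = -6 + F (O(F) = F - 6 = -6 + F)
-47 + O(-5)*(-46) = -47 + (-6 - 5)*(-46) = -47 - 11*(-46) = -47 + 506 = 459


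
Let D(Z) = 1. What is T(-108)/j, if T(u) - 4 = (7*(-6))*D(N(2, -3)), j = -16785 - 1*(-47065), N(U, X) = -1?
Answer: -19/15140 ≈ -0.0012550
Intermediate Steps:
j = 30280 (j = -16785 + 47065 = 30280)
T(u) = -38 (T(u) = 4 + (7*(-6))*1 = 4 - 42*1 = 4 - 42 = -38)
T(-108)/j = -38/30280 = -38*1/30280 = -19/15140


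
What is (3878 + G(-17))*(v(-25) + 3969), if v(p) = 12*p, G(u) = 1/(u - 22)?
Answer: 184967743/13 ≈ 1.4228e+7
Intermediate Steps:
G(u) = 1/(-22 + u)
(3878 + G(-17))*(v(-25) + 3969) = (3878 + 1/(-22 - 17))*(12*(-25) + 3969) = (3878 + 1/(-39))*(-300 + 3969) = (3878 - 1/39)*3669 = (151241/39)*3669 = 184967743/13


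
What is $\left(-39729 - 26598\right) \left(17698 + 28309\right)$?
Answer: $-3051506289$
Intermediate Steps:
$\left(-39729 - 26598\right) \left(17698 + 28309\right) = \left(-39729 - 26598\right) 46007 = \left(-66327\right) 46007 = -3051506289$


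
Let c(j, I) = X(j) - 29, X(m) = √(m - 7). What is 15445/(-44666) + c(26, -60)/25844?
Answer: -200227947/577174052 + √19/25844 ≈ -0.34674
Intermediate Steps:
X(m) = √(-7 + m)
c(j, I) = -29 + √(-7 + j) (c(j, I) = √(-7 + j) - 29 = -29 + √(-7 + j))
15445/(-44666) + c(26, -60)/25844 = 15445/(-44666) + (-29 + √(-7 + 26))/25844 = 15445*(-1/44666) + (-29 + √19)*(1/25844) = -15445/44666 + (-29/25844 + √19/25844) = -200227947/577174052 + √19/25844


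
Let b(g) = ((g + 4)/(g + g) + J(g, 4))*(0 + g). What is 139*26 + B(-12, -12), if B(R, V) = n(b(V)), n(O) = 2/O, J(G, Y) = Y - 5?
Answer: 14457/4 ≈ 3614.3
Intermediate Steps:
J(G, Y) = -5 + Y
b(g) = g*(-1 + (4 + g)/(2*g)) (b(g) = ((g + 4)/(g + g) + (-5 + 4))*(0 + g) = ((4 + g)/((2*g)) - 1)*g = ((4 + g)*(1/(2*g)) - 1)*g = ((4 + g)/(2*g) - 1)*g = (-1 + (4 + g)/(2*g))*g = g*(-1 + (4 + g)/(2*g)))
B(R, V) = 2/(2 - V/2)
139*26 + B(-12, -12) = 139*26 + 4/(4 - 1*(-12)) = 3614 + 4/(4 + 12) = 3614 + 4/16 = 3614 + 4*(1/16) = 3614 + 1/4 = 14457/4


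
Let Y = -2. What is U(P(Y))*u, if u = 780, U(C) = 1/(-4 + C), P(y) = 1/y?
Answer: -520/3 ≈ -173.33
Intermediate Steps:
P(y) = 1/y
U(P(Y))*u = 780/(-4 + 1/(-2)) = 780/(-4 - 1/2) = 780/(-9/2) = -2/9*780 = -520/3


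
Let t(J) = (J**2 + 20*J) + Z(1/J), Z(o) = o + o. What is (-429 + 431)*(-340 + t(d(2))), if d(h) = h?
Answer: -590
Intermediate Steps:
Z(o) = 2*o
t(J) = J**2 + 2/J + 20*J (t(J) = (J**2 + 20*J) + 2/J = J**2 + 2/J + 20*J)
(-429 + 431)*(-340 + t(d(2))) = (-429 + 431)*(-340 + (2 + 2**2*(20 + 2))/2) = 2*(-340 + (2 + 4*22)/2) = 2*(-340 + (2 + 88)/2) = 2*(-340 + (1/2)*90) = 2*(-340 + 45) = 2*(-295) = -590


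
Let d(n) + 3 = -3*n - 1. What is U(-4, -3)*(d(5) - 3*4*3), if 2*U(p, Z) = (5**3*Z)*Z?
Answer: -61875/2 ≈ -30938.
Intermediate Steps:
d(n) = -4 - 3*n (d(n) = -3 + (-3*n - 1) = -3 + (-1 - 3*n) = -4 - 3*n)
U(p, Z) = 125*Z**2/2 (U(p, Z) = ((5**3*Z)*Z)/2 = ((125*Z)*Z)/2 = (125*Z**2)/2 = 125*Z**2/2)
U(-4, -3)*(d(5) - 3*4*3) = ((125/2)*(-3)**2)*((-4 - 3*5) - 3*4*3) = ((125/2)*9)*((-4 - 15) - 12*3) = 1125*(-19 - 36)/2 = (1125/2)*(-55) = -61875/2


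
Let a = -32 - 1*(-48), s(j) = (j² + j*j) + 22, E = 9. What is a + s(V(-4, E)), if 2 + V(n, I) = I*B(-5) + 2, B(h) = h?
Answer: 4088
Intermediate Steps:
V(n, I) = -5*I (V(n, I) = -2 + (I*(-5) + 2) = -2 + (-5*I + 2) = -2 + (2 - 5*I) = -5*I)
s(j) = 22 + 2*j² (s(j) = (j² + j²) + 22 = 2*j² + 22 = 22 + 2*j²)
a = 16 (a = -32 + 48 = 16)
a + s(V(-4, E)) = 16 + (22 + 2*(-5*9)²) = 16 + (22 + 2*(-45)²) = 16 + (22 + 2*2025) = 16 + (22 + 4050) = 16 + 4072 = 4088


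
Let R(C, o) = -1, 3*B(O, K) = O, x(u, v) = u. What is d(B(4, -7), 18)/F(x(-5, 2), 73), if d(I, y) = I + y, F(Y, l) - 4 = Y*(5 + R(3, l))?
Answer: -29/24 ≈ -1.2083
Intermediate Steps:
B(O, K) = O/3
F(Y, l) = 4 + 4*Y (F(Y, l) = 4 + Y*(5 - 1) = 4 + Y*4 = 4 + 4*Y)
d(B(4, -7), 18)/F(x(-5, 2), 73) = ((⅓)*4 + 18)/(4 + 4*(-5)) = (4/3 + 18)/(4 - 20) = (58/3)/(-16) = (58/3)*(-1/16) = -29/24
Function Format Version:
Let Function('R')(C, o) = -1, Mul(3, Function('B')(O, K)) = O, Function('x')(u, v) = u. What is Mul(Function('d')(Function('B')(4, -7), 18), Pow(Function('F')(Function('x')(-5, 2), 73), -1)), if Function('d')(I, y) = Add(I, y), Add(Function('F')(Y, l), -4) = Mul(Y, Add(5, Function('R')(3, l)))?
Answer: Rational(-29, 24) ≈ -1.2083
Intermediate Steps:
Function('B')(O, K) = Mul(Rational(1, 3), O)
Function('F')(Y, l) = Add(4, Mul(4, Y)) (Function('F')(Y, l) = Add(4, Mul(Y, Add(5, -1))) = Add(4, Mul(Y, 4)) = Add(4, Mul(4, Y)))
Mul(Function('d')(Function('B')(4, -7), 18), Pow(Function('F')(Function('x')(-5, 2), 73), -1)) = Mul(Add(Mul(Rational(1, 3), 4), 18), Pow(Add(4, Mul(4, -5)), -1)) = Mul(Add(Rational(4, 3), 18), Pow(Add(4, -20), -1)) = Mul(Rational(58, 3), Pow(-16, -1)) = Mul(Rational(58, 3), Rational(-1, 16)) = Rational(-29, 24)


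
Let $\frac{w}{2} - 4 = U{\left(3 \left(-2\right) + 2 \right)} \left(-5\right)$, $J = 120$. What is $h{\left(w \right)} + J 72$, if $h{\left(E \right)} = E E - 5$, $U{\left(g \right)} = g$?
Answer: $10939$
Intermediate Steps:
$w = 48$ ($w = 8 + 2 \left(3 \left(-2\right) + 2\right) \left(-5\right) = 8 + 2 \left(-6 + 2\right) \left(-5\right) = 8 + 2 \left(\left(-4\right) \left(-5\right)\right) = 8 + 2 \cdot 20 = 8 + 40 = 48$)
$h{\left(E \right)} = -5 + E^{2}$ ($h{\left(E \right)} = E^{2} - 5 = -5 + E^{2}$)
$h{\left(w \right)} + J 72 = \left(-5 + 48^{2}\right) + 120 \cdot 72 = \left(-5 + 2304\right) + 8640 = 2299 + 8640 = 10939$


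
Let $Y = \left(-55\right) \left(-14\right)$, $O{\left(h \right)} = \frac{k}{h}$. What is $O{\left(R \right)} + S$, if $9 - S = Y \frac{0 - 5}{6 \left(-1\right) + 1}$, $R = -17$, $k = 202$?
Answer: $- \frac{13139}{17} \approx -772.88$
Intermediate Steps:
$O{\left(h \right)} = \frac{202}{h}$
$Y = 770$
$S = -761$ ($S = 9 - 770 \frac{0 - 5}{6 \left(-1\right) + 1} = 9 - 770 \left(- \frac{5}{-6 + 1}\right) = 9 - 770 \left(- \frac{5}{-5}\right) = 9 - 770 \left(\left(-5\right) \left(- \frac{1}{5}\right)\right) = 9 - 770 \cdot 1 = 9 - 770 = -761$)
$O{\left(R \right)} + S = \frac{202}{-17} - 761 = 202 \left(- \frac{1}{17}\right) - 761 = - \frac{202}{17} - 761 = - \frac{13139}{17}$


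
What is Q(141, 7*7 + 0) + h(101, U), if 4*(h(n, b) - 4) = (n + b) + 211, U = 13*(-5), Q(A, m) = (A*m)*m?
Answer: 1354427/4 ≈ 3.3861e+5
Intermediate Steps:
Q(A, m) = A*m²
U = -65
h(n, b) = 227/4 + b/4 + n/4 (h(n, b) = 4 + ((n + b) + 211)/4 = 4 + ((b + n) + 211)/4 = 4 + (211 + b + n)/4 = 4 + (211/4 + b/4 + n/4) = 227/4 + b/4 + n/4)
Q(141, 7*7 + 0) + h(101, U) = 141*(7*7 + 0)² + (227/4 + (¼)*(-65) + (¼)*101) = 141*(49 + 0)² + (227/4 - 65/4 + 101/4) = 141*49² + 263/4 = 141*2401 + 263/4 = 338541 + 263/4 = 1354427/4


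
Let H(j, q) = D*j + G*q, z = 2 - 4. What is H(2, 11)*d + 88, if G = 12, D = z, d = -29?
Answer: -3624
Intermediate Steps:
z = -2
D = -2
H(j, q) = -2*j + 12*q
H(2, 11)*d + 88 = (-2*2 + 12*11)*(-29) + 88 = (-4 + 132)*(-29) + 88 = 128*(-29) + 88 = -3712 + 88 = -3624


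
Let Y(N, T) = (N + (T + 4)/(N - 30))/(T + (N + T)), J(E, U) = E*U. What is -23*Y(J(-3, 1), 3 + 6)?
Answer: 2576/495 ≈ 5.2040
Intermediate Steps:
Y(N, T) = (N + (4 + T)/(-30 + N))/(N + 2*T)
-23*Y(J(-3, 1), 3 + 6) = -23*(4 + (3 + 6) + (-3*1)² - (-90))/((-3*1)² - 60*(3 + 6) - (-90) + 2*(-3*1)*(3 + 6)) = -23*(4 + 9 + (-3)² - 30*(-3))/((-3)² - 60*9 - 30*(-3) + 2*(-3)*9) = -23*(4 + 9 + 9 + 90)/(9 - 540 + 90 - 54) = -23*112/(-495) = -(-23)*112/495 = -23*(-112/495) = 2576/495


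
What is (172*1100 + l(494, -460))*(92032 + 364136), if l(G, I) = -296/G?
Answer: 21317757930336/247 ≈ 8.6307e+10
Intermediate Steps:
(172*1100 + l(494, -460))*(92032 + 364136) = (172*1100 - 296/494)*(92032 + 364136) = (189200 - 296*1/494)*456168 = (189200 - 148/247)*456168 = (46732252/247)*456168 = 21317757930336/247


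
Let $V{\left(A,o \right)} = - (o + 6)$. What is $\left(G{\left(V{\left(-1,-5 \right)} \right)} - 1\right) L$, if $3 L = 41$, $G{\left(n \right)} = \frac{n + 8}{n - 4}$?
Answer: $- \frac{164}{5} \approx -32.8$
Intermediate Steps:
$V{\left(A,o \right)} = -6 - o$ ($V{\left(A,o \right)} = - (6 + o) = -6 - o$)
$G{\left(n \right)} = \frac{8 + n}{-4 + n}$
$L = \frac{41}{3}$ ($L = \frac{1}{3} \cdot 41 = \frac{41}{3} \approx 13.667$)
$\left(G{\left(V{\left(-1,-5 \right)} \right)} - 1\right) L = \left(\frac{8 - 1}{-4 - 1} - 1\right) \frac{41}{3} = \left(\frac{1}{-5} \cdot 7 - 1\right) \frac{41}{3} = \left(\left(- \frac{1}{5}\right) 7 - 1\right) \frac{41}{3} = \left(- \frac{7}{5} - 1\right) \frac{41}{3} = \left(- \frac{12}{5}\right) \frac{41}{3} = - \frac{164}{5}$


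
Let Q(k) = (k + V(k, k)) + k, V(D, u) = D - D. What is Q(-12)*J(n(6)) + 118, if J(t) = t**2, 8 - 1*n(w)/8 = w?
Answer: -6026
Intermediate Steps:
V(D, u) = 0
n(w) = 64 - 8*w
Q(k) = 2*k (Q(k) = (k + 0) + k = k + k = 2*k)
Q(-12)*J(n(6)) + 118 = (2*(-12))*(64 - 8*6)**2 + 118 = -24*(64 - 48)**2 + 118 = -24*16**2 + 118 = -24*256 + 118 = -6144 + 118 = -6026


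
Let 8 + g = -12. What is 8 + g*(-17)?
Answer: 348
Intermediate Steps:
g = -20 (g = -8 - 12 = -20)
8 + g*(-17) = 8 - 20*(-17) = 8 + 340 = 348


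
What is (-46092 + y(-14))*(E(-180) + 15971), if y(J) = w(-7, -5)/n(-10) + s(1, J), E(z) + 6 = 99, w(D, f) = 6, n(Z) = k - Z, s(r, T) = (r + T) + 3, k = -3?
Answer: -5183981312/7 ≈ -7.4057e+8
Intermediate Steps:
s(r, T) = 3 + T + r (s(r, T) = (T + r) + 3 = 3 + T + r)
n(Z) = -3 - Z
E(z) = 93 (E(z) = -6 + 99 = 93)
y(J) = 34/7 + J (y(J) = 6/(-3 - 1*(-10)) + (3 + J + 1) = 6/(-3 + 10) + (4 + J) = 6/7 + (4 + J) = 34/7 + J)
(-46092 + y(-14))*(E(-180) + 15971) = (-46092 + (34/7 - 14))*(93 + 15971) = (-46092 - 64/7)*16064 = -322708/7*16064 = -5183981312/7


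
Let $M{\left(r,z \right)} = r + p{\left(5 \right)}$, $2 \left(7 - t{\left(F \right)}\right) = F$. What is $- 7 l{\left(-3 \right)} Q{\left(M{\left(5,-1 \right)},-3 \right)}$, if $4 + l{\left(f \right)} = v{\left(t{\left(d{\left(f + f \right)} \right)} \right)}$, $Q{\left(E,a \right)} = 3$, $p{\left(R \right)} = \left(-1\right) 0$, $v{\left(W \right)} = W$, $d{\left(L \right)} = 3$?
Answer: $- \frac{63}{2} \approx -31.5$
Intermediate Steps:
$t{\left(F \right)} = 7 - \frac{F}{2}$
$p{\left(R \right)} = 0$
$M{\left(r,z \right)} = r$ ($M{\left(r,z \right)} = r + 0 = r$)
$l{\left(f \right)} = \frac{3}{2}$ ($l{\left(f \right)} = -4 + \left(7 - \frac{3}{2}\right) = -4 + \frac{11}{2} = \frac{3}{2}$)
$- 7 l{\left(-3 \right)} Q{\left(M{\left(5,-1 \right)},-3 \right)} = \left(-7\right) \frac{3}{2} \cdot 3 = \left(- \frac{21}{2}\right) 3 = - \frac{63}{2}$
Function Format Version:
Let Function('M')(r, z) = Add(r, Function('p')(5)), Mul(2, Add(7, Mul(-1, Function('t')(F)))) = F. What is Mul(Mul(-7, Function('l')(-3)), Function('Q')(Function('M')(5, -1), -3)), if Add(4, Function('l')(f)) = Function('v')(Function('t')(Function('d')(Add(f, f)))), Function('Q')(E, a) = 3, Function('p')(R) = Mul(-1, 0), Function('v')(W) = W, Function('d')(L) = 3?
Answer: Rational(-63, 2) ≈ -31.500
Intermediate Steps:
Function('t')(F) = Add(7, Mul(Rational(-1, 2), F))
Function('p')(R) = 0
Function('M')(r, z) = r (Function('M')(r, z) = Add(r, 0) = r)
Function('l')(f) = Rational(3, 2) (Function('l')(f) = Add(-4, Add(7, Mul(Rational(-1, 2), 3))) = Add(-4, Add(7, Rational(-3, 2))) = Add(-4, Rational(11, 2)) = Rational(3, 2))
Mul(Mul(-7, Function('l')(-3)), Function('Q')(Function('M')(5, -1), -3)) = Mul(Mul(-7, Rational(3, 2)), 3) = Mul(Rational(-21, 2), 3) = Rational(-63, 2)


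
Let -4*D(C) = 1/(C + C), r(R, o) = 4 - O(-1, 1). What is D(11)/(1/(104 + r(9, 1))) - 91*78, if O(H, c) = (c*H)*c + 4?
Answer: -624729/88 ≈ -7099.2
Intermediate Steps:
O(H, c) = 4 + H*c² (O(H, c) = (H*c)*c + 4 = H*c² + 4 = 4 + H*c²)
r(R, o) = 1 (r(R, o) = 4 - (4 - 1*1²) = 4 - (4 - 1*1) = 4 - (4 - 1) = 4 - 1*3 = 4 - 3 = 1)
D(C) = -1/(8*C) (D(C) = -1/(4*(C + C)) = -1/(2*C)/4 = -1/(8*C))
D(11)/(1/(104 + r(9, 1))) - 91*78 = (-⅛/11)/(1/(104 + 1)) - 91*78 = (-⅛*1/11)/(1/105) - 7098 = -1/(88*1/105) - 7098 = -1/88*105 - 7098 = -105/88 - 7098 = -624729/88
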